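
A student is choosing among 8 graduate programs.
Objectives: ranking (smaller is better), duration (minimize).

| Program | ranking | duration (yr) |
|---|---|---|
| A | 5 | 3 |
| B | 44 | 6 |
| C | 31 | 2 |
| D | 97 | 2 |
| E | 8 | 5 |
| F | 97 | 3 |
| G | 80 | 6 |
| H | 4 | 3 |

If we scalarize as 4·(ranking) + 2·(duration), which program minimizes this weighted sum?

A: 4·5 + 2·3 = 26
B: 4·44 + 2·6 = 188
C: 4·31 + 2·2 = 128
D: 4·97 + 2·2 = 392
E: 4·8 + 2·5 = 42
F: 4·97 + 2·3 = 394
G: 4·80 + 2·6 = 332
H: 4·4 + 2·3 = 22
Lowest: H at 22.

H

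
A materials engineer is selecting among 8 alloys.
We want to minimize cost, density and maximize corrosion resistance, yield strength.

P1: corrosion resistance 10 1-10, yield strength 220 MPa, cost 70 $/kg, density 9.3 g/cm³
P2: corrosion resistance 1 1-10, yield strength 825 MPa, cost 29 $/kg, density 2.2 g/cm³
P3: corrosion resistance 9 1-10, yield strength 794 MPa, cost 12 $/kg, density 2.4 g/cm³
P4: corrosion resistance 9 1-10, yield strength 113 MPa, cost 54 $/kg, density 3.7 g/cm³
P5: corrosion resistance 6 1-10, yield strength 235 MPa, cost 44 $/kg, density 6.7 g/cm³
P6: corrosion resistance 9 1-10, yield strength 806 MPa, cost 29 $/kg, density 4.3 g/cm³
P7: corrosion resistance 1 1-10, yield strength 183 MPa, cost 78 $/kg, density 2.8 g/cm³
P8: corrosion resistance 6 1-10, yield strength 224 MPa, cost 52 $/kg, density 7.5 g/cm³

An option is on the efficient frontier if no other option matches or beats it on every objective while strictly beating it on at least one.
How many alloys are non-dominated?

P1: not dominated (best corrosion resistance).
P2: not dominated (best yield strength).
P3: not dominated (best cost).
P4: dominated by P3 (corrosion resistance 9≥9, yield strength 794≥113, cost 12≤54, density 2.4≤3.7).
P5: dominated by P3 (corrosion resistance 9≥6, yield strength 794≥235, cost 12≤44, density 2.4≤6.7).
P6: not dominated.
P7: dominated by P2 (corrosion resistance 1≥1, yield strength 825≥183, cost 29≤78, density 2.2≤2.8).
P8: dominated by P3 (corrosion resistance 9≥6, yield strength 794≥224, cost 12≤52, density 2.4≤7.5).
Pareto-optimal: P1, P2, P3, P6 → 4.

4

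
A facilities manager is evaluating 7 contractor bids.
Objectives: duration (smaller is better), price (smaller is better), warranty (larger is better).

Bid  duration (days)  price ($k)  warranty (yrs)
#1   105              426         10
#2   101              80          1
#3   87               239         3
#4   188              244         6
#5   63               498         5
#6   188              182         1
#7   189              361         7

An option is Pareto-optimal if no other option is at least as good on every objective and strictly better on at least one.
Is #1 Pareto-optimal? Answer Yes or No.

#2: worse on warranty (1 vs 10).
#3: worse on warranty (3 vs 10).
#4: worse on duration (188 vs 105).
#5: worse on price (498 vs 426).
#6: worse on duration (188 vs 105).
#7: worse on duration (189 vs 105).
No option is at least as good as #1 on every objective and strictly better on one.

Yes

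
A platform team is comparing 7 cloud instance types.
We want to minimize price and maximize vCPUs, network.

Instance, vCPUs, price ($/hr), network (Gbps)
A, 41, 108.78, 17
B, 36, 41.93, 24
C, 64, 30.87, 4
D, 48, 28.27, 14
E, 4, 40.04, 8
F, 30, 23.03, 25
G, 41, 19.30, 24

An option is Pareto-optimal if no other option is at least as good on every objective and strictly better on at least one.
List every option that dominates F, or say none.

A: worse on price (108.78 vs 23.03).
B: worse on price (41.93 vs 23.03).
C: worse on price (30.87 vs 23.03).
D: worse on price (28.27 vs 23.03).
E: worse on vCPUs (4 vs 30).
G: worse on network (24 vs 25).
No option dominates F.

none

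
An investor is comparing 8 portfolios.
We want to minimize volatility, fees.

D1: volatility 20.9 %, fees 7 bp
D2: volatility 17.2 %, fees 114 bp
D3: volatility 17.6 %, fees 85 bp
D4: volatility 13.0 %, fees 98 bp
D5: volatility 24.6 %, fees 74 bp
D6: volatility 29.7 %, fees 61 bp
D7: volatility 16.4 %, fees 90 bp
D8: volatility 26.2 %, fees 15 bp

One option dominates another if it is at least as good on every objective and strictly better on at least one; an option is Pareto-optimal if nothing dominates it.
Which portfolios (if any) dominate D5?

D1

D1: volatility 20.9≤24.6, fees 7≤74 — dominates D5.
Others (D2, D3, D4, D6, D7, D8) are each worse than D5 on at least one objective.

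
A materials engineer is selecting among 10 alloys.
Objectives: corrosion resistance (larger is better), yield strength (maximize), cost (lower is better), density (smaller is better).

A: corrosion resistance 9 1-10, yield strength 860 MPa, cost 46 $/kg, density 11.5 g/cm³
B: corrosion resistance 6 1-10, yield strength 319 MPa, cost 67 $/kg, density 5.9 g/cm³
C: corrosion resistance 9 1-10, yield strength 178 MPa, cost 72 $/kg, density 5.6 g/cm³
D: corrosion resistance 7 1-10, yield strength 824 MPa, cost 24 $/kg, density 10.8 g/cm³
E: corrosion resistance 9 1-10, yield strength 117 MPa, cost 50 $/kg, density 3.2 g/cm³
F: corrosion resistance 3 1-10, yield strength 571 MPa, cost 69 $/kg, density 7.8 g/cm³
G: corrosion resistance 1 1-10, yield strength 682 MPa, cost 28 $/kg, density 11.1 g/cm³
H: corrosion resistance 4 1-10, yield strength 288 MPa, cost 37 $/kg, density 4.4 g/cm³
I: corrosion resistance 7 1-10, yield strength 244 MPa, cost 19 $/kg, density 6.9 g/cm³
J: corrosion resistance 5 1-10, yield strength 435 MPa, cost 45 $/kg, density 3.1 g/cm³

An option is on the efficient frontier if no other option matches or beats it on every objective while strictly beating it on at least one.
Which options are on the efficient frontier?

A, B, C, D, E, F, H, I, J

A: not dominated (best yield strength).
B: not dominated.
C: not dominated.
D: not dominated.
E: not dominated.
F: not dominated.
G: dominated by D (corrosion resistance 7≥1, yield strength 824≥682, cost 24≤28, density 10.8≤11.1).
H: not dominated.
I: not dominated (best cost).
J: not dominated (best density).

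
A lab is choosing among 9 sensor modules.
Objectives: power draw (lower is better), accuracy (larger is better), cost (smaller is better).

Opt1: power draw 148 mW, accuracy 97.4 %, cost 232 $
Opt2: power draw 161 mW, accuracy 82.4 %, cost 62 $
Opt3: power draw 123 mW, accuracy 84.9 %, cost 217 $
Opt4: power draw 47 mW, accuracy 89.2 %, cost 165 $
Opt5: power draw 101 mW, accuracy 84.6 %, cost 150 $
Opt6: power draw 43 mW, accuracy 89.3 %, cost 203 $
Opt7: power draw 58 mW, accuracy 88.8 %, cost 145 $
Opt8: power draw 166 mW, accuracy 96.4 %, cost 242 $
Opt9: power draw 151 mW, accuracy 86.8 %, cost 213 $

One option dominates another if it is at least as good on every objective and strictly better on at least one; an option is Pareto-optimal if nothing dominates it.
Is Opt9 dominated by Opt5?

No

Opt5 vs Opt9: Opt5 is worse on accuracy (84.6 vs 86.8), so it does not dominate Opt9.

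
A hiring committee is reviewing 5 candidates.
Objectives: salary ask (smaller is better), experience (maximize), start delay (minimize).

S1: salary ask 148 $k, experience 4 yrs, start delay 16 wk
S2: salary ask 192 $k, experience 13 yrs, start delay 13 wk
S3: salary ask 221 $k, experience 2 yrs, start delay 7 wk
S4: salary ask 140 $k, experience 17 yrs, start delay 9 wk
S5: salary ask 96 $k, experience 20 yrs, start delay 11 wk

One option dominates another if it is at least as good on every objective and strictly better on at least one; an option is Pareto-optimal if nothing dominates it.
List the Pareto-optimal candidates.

S3, S4, S5

S1: dominated by S4 (salary ask 140≤148, experience 17≥4, start delay 9≤16).
S2: dominated by S4 (salary ask 140≤192, experience 17≥13, start delay 9≤13).
S3: not dominated (best start delay).
S4: not dominated.
S5: not dominated (best salary ask).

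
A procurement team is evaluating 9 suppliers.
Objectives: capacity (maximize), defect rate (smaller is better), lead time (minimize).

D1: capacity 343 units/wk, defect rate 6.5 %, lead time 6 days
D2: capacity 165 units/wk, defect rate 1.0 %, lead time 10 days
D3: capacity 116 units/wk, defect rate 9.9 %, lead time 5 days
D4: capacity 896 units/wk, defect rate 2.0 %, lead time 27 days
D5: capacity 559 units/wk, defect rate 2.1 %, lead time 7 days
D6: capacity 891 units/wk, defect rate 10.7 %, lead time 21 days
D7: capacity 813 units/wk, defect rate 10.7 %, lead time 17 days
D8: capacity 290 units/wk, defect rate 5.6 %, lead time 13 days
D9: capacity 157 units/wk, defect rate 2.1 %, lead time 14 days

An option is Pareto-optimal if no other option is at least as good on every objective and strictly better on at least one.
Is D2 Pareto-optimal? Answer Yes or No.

Yes

D1: worse on defect rate (6.5 vs 1.0).
D3: worse on capacity (116 vs 165).
D4: worse on defect rate (2.0 vs 1.0).
D5: worse on defect rate (2.1 vs 1.0).
D6: worse on defect rate (10.7 vs 1.0).
D7: worse on defect rate (10.7 vs 1.0).
D8: worse on defect rate (5.6 vs 1.0).
D9: worse on capacity (157 vs 165).
No option is at least as good as D2 on every objective and strictly better on one.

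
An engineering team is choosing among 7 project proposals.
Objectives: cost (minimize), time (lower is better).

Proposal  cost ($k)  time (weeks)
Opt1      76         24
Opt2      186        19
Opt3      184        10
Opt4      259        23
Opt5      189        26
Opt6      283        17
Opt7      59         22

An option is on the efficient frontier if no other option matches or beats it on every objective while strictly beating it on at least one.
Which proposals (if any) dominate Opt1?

Opt7

Opt7: cost 59≤76, time 22≤24 — dominates Opt1.
Others (Opt2, Opt3, Opt4, Opt5, Opt6) are each worse than Opt1 on at least one objective.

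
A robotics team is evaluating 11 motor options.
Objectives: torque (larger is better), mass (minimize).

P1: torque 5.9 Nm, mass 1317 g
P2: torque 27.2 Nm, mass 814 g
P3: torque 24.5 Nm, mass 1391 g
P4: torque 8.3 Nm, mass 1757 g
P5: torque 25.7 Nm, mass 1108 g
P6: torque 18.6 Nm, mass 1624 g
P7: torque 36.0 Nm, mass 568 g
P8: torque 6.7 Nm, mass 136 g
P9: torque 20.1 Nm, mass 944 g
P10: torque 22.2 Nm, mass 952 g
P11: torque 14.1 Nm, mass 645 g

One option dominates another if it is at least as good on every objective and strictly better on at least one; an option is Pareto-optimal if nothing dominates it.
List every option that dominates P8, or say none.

P1: worse on torque (5.9 vs 6.7).
P2: worse on mass (814 vs 136).
P3: worse on mass (1391 vs 136).
P4: worse on mass (1757 vs 136).
P5: worse on mass (1108 vs 136).
P6: worse on mass (1624 vs 136).
P7: worse on mass (568 vs 136).
P9: worse on mass (944 vs 136).
P10: worse on mass (952 vs 136).
P11: worse on mass (645 vs 136).
No option dominates P8.

none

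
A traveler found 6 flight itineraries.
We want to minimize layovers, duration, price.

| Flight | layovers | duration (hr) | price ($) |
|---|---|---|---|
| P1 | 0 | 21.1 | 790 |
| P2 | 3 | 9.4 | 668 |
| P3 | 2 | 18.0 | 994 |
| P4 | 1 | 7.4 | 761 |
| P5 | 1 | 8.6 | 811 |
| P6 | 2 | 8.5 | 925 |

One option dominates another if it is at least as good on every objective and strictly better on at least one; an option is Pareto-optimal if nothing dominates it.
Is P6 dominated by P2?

P2 vs P6: P2 is worse on layovers (3 vs 2), so it does not dominate P6.

No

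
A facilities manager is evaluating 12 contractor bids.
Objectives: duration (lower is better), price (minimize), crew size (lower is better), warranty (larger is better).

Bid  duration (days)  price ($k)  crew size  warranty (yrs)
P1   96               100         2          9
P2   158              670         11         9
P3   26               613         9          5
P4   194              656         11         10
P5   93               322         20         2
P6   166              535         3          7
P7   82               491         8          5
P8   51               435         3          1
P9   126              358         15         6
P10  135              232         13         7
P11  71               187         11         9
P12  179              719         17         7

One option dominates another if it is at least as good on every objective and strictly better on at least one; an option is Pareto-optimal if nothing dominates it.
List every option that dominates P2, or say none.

P1: duration 96≤158, price 100≤670, crew size 2≤11, warranty 9≥9 — dominates P2.
P11: duration 71≤158, price 187≤670, crew size 11≤11, warranty 9≥9 — dominates P2.
Others (P3, P4, P5, P6, P7, P8, P9, P10, P12) are each worse than P2 on at least one objective.

P1, P11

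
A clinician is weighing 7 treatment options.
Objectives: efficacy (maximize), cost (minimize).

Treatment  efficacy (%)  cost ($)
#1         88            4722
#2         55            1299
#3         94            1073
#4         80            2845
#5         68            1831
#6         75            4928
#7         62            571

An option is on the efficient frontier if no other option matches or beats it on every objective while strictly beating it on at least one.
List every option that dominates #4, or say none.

#3

#3: efficacy 94≥80, cost 1073≤2845 — dominates #4.
Others (#1, #2, #5, #6, #7) are each worse than #4 on at least one objective.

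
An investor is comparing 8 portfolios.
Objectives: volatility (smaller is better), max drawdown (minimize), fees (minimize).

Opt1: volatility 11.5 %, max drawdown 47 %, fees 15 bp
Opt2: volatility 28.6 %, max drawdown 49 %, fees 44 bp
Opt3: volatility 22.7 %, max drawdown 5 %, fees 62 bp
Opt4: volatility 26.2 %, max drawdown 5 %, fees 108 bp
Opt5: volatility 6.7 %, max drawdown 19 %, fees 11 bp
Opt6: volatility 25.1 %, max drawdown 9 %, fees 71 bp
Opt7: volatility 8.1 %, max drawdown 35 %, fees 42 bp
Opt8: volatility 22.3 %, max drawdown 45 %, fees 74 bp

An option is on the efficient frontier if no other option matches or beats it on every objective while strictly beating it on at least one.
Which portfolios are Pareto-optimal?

Opt3, Opt5

Opt1: dominated by Opt5 (volatility 6.7≤11.5, max drawdown 19≤47, fees 11≤15).
Opt2: dominated by Opt1 (volatility 11.5≤28.6, max drawdown 47≤49, fees 15≤44).
Opt3: not dominated.
Opt4: dominated by Opt3 (volatility 22.7≤26.2, max drawdown 5≤5, fees 62≤108).
Opt5: not dominated (best volatility).
Opt6: dominated by Opt3 (volatility 22.7≤25.1, max drawdown 5≤9, fees 62≤71).
Opt7: dominated by Opt5 (volatility 6.7≤8.1, max drawdown 19≤35, fees 11≤42).
Opt8: dominated by Opt5 (volatility 6.7≤22.3, max drawdown 19≤45, fees 11≤74).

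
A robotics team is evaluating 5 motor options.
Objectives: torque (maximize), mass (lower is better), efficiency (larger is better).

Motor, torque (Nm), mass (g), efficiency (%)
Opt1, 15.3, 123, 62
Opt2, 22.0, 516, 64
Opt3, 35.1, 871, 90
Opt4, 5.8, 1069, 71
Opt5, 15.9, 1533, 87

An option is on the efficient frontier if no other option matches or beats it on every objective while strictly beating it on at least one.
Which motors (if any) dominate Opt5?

Opt3

Opt3: torque 35.1≥15.9, mass 871≤1533, efficiency 90≥87 — dominates Opt5.
Others (Opt1, Opt2, Opt4) are each worse than Opt5 on at least one objective.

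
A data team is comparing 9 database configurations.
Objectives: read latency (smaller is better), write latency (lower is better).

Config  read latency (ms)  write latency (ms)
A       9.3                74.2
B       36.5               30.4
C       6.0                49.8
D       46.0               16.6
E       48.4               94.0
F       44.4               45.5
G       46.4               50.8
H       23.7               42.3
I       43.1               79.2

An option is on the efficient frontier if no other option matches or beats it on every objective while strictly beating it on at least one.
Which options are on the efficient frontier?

A: dominated by C (read latency 6.0≤9.3, write latency 49.8≤74.2).
B: not dominated.
C: not dominated (best read latency).
D: not dominated (best write latency).
E: dominated by A (read latency 9.3≤48.4, write latency 74.2≤94.0).
F: dominated by B (read latency 36.5≤44.4, write latency 30.4≤45.5).
G: dominated by B (read latency 36.5≤46.4, write latency 30.4≤50.8).
H: not dominated.
I: dominated by A (read latency 9.3≤43.1, write latency 74.2≤79.2).

B, C, D, H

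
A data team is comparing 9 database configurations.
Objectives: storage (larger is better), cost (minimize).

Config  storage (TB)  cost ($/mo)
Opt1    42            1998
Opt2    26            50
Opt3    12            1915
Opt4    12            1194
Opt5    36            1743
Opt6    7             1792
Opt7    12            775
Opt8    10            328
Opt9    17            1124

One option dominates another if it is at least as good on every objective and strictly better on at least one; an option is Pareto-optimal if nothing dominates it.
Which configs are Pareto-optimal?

Opt1, Opt2, Opt5

Opt1: not dominated (best storage).
Opt2: not dominated (best cost).
Opt3: dominated by Opt2 (storage 26≥12, cost 50≤1915).
Opt4: dominated by Opt2 (storage 26≥12, cost 50≤1194).
Opt5: not dominated.
Opt6: dominated by Opt2 (storage 26≥7, cost 50≤1792).
Opt7: dominated by Opt2 (storage 26≥12, cost 50≤775).
Opt8: dominated by Opt2 (storage 26≥10, cost 50≤328).
Opt9: dominated by Opt2 (storage 26≥17, cost 50≤1124).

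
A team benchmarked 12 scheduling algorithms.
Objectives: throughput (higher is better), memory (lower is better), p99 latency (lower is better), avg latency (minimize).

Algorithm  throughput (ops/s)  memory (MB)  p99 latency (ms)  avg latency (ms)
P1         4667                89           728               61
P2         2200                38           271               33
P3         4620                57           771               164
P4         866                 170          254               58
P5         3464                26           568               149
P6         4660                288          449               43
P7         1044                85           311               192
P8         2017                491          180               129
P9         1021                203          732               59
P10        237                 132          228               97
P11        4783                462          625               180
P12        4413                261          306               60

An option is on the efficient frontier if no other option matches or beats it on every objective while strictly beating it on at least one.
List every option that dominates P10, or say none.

P1: worse on p99 latency (728 vs 228).
P2: worse on p99 latency (271 vs 228).
P3: worse on p99 latency (771 vs 228).
P4: worse on memory (170 vs 132).
P5: worse on p99 latency (568 vs 228).
P6: worse on memory (288 vs 132).
P7: worse on p99 latency (311 vs 228).
P8: worse on memory (491 vs 132).
P9: worse on memory (203 vs 132).
P11: worse on memory (462 vs 132).
P12: worse on memory (261 vs 132).
No option dominates P10.

none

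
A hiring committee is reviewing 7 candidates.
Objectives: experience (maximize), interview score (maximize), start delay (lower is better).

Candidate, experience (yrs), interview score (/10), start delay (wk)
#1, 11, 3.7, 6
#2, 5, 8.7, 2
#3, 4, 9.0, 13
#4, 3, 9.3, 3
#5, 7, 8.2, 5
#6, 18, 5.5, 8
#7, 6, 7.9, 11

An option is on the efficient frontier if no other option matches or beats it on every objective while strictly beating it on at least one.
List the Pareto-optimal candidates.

#1: not dominated.
#2: not dominated (best start delay).
#3: not dominated.
#4: not dominated (best interview score).
#5: not dominated.
#6: not dominated (best experience).
#7: dominated by #5 (experience 7≥6, interview score 8.2≥7.9, start delay 5≤11).

#1, #2, #3, #4, #5, #6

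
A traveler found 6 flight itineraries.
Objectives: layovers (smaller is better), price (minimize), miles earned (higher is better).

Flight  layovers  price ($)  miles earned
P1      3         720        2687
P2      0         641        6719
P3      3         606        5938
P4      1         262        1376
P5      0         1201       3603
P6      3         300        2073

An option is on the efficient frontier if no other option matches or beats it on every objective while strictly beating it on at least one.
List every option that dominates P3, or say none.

none

P1: worse on price (720 vs 606).
P2: worse on price (641 vs 606).
P4: worse on miles earned (1376 vs 5938).
P5: worse on price (1201 vs 606).
P6: worse on miles earned (2073 vs 5938).
No option dominates P3.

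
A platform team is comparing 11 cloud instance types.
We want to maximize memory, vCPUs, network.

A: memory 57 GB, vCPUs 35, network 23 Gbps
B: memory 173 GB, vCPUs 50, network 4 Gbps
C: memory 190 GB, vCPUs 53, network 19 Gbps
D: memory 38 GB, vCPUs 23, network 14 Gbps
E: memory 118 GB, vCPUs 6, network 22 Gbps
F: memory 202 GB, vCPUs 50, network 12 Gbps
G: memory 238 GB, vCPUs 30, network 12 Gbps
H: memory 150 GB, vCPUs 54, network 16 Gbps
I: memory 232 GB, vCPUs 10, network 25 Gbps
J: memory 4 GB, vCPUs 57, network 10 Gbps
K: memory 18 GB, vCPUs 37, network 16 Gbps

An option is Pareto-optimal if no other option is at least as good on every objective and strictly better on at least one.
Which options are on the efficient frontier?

A: not dominated.
B: dominated by C (memory 190≥173, vCPUs 53≥50, network 19≥4).
C: not dominated.
D: dominated by A (memory 57≥38, vCPUs 35≥23, network 23≥14).
E: dominated by I (memory 232≥118, vCPUs 10≥6, network 25≥22).
F: not dominated.
G: not dominated (best memory).
H: not dominated.
I: not dominated (best network).
J: not dominated (best vCPUs).
K: dominated by C (memory 190≥18, vCPUs 53≥37, network 19≥16).

A, C, F, G, H, I, J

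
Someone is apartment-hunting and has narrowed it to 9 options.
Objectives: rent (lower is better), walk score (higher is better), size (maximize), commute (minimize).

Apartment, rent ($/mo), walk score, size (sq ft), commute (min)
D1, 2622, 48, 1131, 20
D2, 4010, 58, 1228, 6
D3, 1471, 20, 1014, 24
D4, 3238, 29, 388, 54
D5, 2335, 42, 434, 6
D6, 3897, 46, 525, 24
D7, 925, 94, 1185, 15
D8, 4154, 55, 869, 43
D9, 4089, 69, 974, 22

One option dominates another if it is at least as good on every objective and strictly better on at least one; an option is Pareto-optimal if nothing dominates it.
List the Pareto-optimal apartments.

D1: dominated by D7 (rent 925≤2622, walk score 94≥48, size 1185≥1131, commute 15≤20).
D2: not dominated (best size).
D3: dominated by D7 (rent 925≤1471, walk score 94≥20, size 1185≥1014, commute 15≤24).
D4: dominated by D1 (rent 2622≤3238, walk score 48≥29, size 1131≥388, commute 20≤54).
D5: not dominated.
D6: dominated by D1 (rent 2622≤3897, walk score 48≥46, size 1131≥525, commute 20≤24).
D7: not dominated (best rent).
D8: dominated by D2 (rent 4010≤4154, walk score 58≥55, size 1228≥869, commute 6≤43).
D9: dominated by D7 (rent 925≤4089, walk score 94≥69, size 1185≥974, commute 15≤22).

D2, D5, D7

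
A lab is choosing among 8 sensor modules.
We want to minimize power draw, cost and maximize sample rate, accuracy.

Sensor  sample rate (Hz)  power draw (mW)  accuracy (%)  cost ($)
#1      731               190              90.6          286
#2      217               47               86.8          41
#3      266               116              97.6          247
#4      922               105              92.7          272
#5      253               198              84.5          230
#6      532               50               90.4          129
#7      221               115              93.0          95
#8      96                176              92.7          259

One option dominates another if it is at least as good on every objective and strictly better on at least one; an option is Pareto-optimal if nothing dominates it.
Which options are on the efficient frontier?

#1: dominated by #4 (sample rate 922≥731, power draw 105≤190, accuracy 92.7≥90.6, cost 272≤286).
#2: not dominated (best power draw).
#3: not dominated (best accuracy).
#4: not dominated (best sample rate).
#5: dominated by #6 (sample rate 532≥253, power draw 50≤198, accuracy 90.4≥84.5, cost 129≤230).
#6: not dominated.
#7: not dominated.
#8: dominated by #3 (sample rate 266≥96, power draw 116≤176, accuracy 97.6≥92.7, cost 247≤259).

#2, #3, #4, #6, #7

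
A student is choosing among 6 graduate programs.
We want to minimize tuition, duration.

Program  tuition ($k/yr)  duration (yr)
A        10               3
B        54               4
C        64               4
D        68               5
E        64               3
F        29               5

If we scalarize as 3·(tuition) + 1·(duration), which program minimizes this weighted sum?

A

A: 3·10 + 1·3 = 33
B: 3·54 + 1·4 = 166
C: 3·64 + 1·4 = 196
D: 3·68 + 1·5 = 209
E: 3·64 + 1·3 = 195
F: 3·29 + 1·5 = 92
Lowest: A at 33.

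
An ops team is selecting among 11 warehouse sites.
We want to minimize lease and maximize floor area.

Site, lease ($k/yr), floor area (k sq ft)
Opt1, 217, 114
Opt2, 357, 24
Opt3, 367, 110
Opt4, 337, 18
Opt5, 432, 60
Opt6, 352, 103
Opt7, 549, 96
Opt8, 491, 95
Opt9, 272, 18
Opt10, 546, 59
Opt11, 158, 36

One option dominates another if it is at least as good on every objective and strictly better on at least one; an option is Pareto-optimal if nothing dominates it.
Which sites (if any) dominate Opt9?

Opt1: lease 217≤272, floor area 114≥18 — dominates Opt9.
Opt11: lease 158≤272, floor area 36≥18 — dominates Opt9.
Others (Opt2, Opt3, Opt4, Opt5, Opt6, Opt7, Opt8, Opt10) are each worse than Opt9 on at least one objective.

Opt1, Opt11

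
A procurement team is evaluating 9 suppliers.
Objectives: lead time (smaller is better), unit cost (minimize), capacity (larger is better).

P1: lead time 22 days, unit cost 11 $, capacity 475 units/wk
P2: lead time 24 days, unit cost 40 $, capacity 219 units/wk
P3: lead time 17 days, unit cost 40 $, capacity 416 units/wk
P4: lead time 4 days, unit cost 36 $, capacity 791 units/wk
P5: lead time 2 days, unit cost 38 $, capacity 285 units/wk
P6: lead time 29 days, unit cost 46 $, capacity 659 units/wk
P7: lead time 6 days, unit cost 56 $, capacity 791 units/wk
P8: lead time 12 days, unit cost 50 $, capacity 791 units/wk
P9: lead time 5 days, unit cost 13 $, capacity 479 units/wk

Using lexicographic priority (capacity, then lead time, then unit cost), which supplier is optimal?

P4

First maximize capacity: best is 791, kept {P4, P7, P8}.
Then minimize lead time: best is 4, kept {P4}.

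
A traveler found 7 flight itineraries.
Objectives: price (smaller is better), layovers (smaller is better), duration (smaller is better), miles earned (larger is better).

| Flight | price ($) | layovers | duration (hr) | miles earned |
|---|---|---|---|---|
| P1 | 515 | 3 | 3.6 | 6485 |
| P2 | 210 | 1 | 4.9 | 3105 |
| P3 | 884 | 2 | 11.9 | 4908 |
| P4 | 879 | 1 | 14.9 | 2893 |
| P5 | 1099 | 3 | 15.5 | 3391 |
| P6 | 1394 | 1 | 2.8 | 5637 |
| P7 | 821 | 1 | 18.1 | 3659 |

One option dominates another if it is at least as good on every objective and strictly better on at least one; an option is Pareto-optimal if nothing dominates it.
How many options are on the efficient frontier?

5

P1: not dominated (best miles earned).
P2: not dominated (best price).
P3: not dominated.
P4: dominated by P2 (price 210≤879, layovers 1≤1, duration 4.9≤14.9, miles earned 3105≥2893).
P5: dominated by P1 (price 515≤1099, layovers 3≤3, duration 3.6≤15.5, miles earned 6485≥3391).
P6: not dominated (best duration).
P7: not dominated.
Pareto-optimal: P1, P2, P3, P6, P7 → 5.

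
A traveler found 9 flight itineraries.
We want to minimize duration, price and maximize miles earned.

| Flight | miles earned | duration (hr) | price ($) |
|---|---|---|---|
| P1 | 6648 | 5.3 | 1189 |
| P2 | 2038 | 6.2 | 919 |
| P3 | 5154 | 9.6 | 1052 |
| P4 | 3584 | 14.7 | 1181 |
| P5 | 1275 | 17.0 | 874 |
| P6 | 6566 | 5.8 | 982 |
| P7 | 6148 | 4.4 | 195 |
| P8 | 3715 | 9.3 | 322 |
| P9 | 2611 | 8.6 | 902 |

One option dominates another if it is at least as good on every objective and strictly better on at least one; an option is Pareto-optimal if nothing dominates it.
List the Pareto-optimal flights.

P1: not dominated (best miles earned).
P2: dominated by P7 (miles earned 6148≥2038, duration 4.4≤6.2, price 195≤919).
P3: dominated by P6 (miles earned 6566≥5154, duration 5.8≤9.6, price 982≤1052).
P4: dominated by P3 (miles earned 5154≥3584, duration 9.6≤14.7, price 1052≤1181).
P5: dominated by P7 (miles earned 6148≥1275, duration 4.4≤17.0, price 195≤874).
P6: not dominated.
P7: not dominated (best duration).
P8: dominated by P7 (miles earned 6148≥3715, duration 4.4≤9.3, price 195≤322).
P9: dominated by P7 (miles earned 6148≥2611, duration 4.4≤8.6, price 195≤902).

P1, P6, P7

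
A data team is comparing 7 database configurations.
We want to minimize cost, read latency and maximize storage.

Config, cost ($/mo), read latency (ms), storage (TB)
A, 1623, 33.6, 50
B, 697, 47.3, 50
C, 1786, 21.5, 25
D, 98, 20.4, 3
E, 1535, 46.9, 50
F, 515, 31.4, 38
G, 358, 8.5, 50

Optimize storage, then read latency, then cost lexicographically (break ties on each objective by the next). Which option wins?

First maximize storage: best is 50, kept {A, B, E, G}.
Then minimize read latency: best is 8.5, kept {G}.

G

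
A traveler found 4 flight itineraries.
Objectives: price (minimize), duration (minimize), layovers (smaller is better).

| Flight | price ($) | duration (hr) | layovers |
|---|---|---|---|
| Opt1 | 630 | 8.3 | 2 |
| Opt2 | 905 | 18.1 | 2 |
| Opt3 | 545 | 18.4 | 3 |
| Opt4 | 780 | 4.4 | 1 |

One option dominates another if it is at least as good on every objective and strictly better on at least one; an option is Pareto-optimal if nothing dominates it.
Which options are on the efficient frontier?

Opt1: not dominated.
Opt2: dominated by Opt1 (price 630≤905, duration 8.3≤18.1, layovers 2≤2).
Opt3: not dominated (best price).
Opt4: not dominated (best duration).

Opt1, Opt3, Opt4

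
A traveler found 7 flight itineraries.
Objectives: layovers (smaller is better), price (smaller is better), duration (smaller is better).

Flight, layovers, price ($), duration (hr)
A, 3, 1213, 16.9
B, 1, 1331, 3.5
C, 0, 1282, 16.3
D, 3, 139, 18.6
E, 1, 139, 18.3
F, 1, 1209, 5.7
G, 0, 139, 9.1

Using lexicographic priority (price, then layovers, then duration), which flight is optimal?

G

First minimize price: best is 139, kept {D, E, G}.
Then minimize layovers: best is 0, kept {G}.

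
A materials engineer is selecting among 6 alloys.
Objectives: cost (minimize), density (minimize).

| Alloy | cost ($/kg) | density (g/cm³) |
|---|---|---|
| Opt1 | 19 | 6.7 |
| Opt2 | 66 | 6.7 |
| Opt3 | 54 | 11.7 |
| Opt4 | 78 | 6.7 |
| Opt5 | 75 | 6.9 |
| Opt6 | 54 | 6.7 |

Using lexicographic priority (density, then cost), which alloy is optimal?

First minimize density: best is 6.7, kept {Opt1, Opt2, Opt4, Opt6}.
Then minimize cost: best is 19, kept {Opt1}.

Opt1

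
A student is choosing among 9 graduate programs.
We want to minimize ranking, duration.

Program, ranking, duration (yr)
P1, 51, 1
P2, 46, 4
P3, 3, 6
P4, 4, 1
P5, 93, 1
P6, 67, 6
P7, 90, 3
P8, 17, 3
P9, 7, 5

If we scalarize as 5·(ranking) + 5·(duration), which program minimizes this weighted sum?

P1: 5·51 + 5·1 = 260
P2: 5·46 + 5·4 = 250
P3: 5·3 + 5·6 = 45
P4: 5·4 + 5·1 = 25
P5: 5·93 + 5·1 = 470
P6: 5·67 + 5·6 = 365
P7: 5·90 + 5·3 = 465
P8: 5·17 + 5·3 = 100
P9: 5·7 + 5·5 = 60
Lowest: P4 at 25.

P4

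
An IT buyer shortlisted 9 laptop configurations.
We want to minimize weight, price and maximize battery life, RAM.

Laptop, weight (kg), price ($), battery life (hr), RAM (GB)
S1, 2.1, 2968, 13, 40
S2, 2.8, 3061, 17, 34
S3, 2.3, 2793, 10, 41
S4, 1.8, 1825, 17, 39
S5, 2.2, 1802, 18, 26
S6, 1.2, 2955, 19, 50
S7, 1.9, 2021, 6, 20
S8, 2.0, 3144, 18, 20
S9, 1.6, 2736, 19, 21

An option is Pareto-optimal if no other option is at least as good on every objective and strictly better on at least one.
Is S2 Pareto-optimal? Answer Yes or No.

S4 vs S2: weight 1.8≤2.8, price 1825≤3061, battery life 17≥17, RAM 39≥34 — S4 is at least as good on every objective and strictly better on at least one, so S4 dominates S2.

No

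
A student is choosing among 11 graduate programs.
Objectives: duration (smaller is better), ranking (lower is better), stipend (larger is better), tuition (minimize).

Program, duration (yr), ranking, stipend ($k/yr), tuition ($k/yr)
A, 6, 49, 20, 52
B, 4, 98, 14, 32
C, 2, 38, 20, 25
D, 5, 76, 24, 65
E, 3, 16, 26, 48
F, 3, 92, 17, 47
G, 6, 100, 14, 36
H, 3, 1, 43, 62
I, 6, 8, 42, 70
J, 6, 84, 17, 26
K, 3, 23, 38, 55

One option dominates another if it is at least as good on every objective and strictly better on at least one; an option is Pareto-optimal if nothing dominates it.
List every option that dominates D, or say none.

E, H, K

E: duration 3≤5, ranking 16≤76, stipend 26≥24, tuition 48≤65 — dominates D.
H: duration 3≤5, ranking 1≤76, stipend 43≥24, tuition 62≤65 — dominates D.
K: duration 3≤5, ranking 23≤76, stipend 38≥24, tuition 55≤65 — dominates D.
Others (A, B, C, F, G, I, J) are each worse than D on at least one objective.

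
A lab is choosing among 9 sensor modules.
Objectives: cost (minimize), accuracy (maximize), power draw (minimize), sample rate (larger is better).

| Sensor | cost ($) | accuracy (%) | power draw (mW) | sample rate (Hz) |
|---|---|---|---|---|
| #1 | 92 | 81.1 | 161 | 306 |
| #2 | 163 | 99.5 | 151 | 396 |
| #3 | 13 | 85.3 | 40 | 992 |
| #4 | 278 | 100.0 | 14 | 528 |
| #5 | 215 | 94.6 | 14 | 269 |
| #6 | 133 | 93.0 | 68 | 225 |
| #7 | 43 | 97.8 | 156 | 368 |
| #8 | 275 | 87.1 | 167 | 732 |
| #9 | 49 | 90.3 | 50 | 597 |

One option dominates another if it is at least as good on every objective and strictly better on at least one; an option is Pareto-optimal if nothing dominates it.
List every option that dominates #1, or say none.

#3, #7, #9

#3: cost 13≤92, accuracy 85.3≥81.1, power draw 40≤161, sample rate 992≥306 — dominates #1.
#7: cost 43≤92, accuracy 97.8≥81.1, power draw 156≤161, sample rate 368≥306 — dominates #1.
#9: cost 49≤92, accuracy 90.3≥81.1, power draw 50≤161, sample rate 597≥306 — dominates #1.
Others (#2, #4, #5, #6, #8) are each worse than #1 on at least one objective.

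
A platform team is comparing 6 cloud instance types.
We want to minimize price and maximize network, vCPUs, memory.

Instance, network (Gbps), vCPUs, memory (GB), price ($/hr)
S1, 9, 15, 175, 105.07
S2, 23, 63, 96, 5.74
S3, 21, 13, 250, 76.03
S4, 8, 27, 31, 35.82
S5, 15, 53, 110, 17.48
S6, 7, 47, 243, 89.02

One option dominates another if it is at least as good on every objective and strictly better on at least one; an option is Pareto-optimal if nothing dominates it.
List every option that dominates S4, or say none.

S2, S5

S2: network 23≥8, vCPUs 63≥27, memory 96≥31, price 5.74≤35.82 — dominates S4.
S5: network 15≥8, vCPUs 53≥27, memory 110≥31, price 17.48≤35.82 — dominates S4.
Others (S1, S3, S6) are each worse than S4 on at least one objective.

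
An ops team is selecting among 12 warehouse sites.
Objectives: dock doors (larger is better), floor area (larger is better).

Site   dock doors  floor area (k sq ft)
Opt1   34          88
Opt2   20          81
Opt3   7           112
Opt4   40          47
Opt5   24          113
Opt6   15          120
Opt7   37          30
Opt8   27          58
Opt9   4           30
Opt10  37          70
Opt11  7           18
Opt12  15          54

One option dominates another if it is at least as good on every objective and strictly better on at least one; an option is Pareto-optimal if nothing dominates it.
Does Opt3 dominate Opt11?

Yes

Opt3 vs Opt11: dock doors 7≥7, floor area 112≥18 — Opt3 is at least as good on every objective with at least one strict improvement.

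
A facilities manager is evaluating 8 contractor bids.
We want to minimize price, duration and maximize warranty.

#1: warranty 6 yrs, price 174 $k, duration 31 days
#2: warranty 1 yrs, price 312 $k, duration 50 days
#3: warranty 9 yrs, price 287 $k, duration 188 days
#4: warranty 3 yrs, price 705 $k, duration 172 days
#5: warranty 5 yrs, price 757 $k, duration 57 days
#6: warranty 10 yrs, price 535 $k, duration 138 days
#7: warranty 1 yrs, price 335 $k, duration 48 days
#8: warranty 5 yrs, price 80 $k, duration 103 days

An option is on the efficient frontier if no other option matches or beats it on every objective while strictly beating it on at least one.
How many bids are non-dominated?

#1: not dominated (best duration).
#2: dominated by #1 (warranty 6≥1, price 174≤312, duration 31≤50).
#3: not dominated.
#4: dominated by #1 (warranty 6≥3, price 174≤705, duration 31≤172).
#5: dominated by #1 (warranty 6≥5, price 174≤757, duration 31≤57).
#6: not dominated (best warranty).
#7: dominated by #1 (warranty 6≥1, price 174≤335, duration 31≤48).
#8: not dominated (best price).
Pareto-optimal: #1, #3, #6, #8 → 4.

4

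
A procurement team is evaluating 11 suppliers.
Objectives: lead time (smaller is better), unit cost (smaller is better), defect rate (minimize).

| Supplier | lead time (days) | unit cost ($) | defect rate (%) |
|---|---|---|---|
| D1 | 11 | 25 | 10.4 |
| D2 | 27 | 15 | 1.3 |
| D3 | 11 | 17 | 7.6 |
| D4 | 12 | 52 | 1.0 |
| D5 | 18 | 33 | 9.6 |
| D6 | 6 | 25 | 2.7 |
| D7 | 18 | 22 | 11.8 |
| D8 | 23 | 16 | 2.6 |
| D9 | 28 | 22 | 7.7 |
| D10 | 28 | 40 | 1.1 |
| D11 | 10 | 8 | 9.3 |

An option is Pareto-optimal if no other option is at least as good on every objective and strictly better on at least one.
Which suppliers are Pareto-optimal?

D2, D3, D4, D6, D8, D10, D11

D1: dominated by D3 (lead time 11≤11, unit cost 17≤25, defect rate 7.6≤10.4).
D2: not dominated.
D3: not dominated.
D4: not dominated (best defect rate).
D5: dominated by D3 (lead time 11≤18, unit cost 17≤33, defect rate 7.6≤9.6).
D6: not dominated (best lead time).
D7: dominated by D3 (lead time 11≤18, unit cost 17≤22, defect rate 7.6≤11.8).
D8: not dominated.
D9: dominated by D2 (lead time 27≤28, unit cost 15≤22, defect rate 1.3≤7.7).
D10: not dominated.
D11: not dominated (best unit cost).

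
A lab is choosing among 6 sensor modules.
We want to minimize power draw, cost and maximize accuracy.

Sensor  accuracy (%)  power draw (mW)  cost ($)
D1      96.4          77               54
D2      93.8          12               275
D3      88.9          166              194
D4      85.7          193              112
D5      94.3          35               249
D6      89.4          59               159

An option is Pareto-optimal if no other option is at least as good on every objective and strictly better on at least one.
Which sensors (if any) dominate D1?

D2: worse on accuracy (93.8 vs 96.4).
D3: worse on accuracy (88.9 vs 96.4).
D4: worse on accuracy (85.7 vs 96.4).
D5: worse on accuracy (94.3 vs 96.4).
D6: worse on accuracy (89.4 vs 96.4).
No option dominates D1.

none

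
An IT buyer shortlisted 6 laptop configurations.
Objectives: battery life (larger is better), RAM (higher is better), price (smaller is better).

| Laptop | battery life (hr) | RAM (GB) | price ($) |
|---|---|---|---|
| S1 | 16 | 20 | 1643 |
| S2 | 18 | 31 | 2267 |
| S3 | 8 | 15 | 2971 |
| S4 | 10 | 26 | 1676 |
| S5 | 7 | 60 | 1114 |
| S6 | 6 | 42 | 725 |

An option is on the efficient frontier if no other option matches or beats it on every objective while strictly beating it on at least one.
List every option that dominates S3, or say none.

S1: battery life 16≥8, RAM 20≥15, price 1643≤2971 — dominates S3.
S2: battery life 18≥8, RAM 31≥15, price 2267≤2971 — dominates S3.
S4: battery life 10≥8, RAM 26≥15, price 1676≤2971 — dominates S3.
Others (S5, S6) are each worse than S3 on at least one objective.

S1, S2, S4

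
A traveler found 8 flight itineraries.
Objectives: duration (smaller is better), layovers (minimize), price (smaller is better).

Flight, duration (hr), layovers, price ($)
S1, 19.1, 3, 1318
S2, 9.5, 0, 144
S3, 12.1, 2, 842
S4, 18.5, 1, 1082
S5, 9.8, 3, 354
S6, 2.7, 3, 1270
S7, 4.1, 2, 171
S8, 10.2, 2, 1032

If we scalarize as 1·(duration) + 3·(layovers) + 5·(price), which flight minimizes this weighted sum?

S2

S1: 1·19.1 + 3·3 + 5·1318 = 6618.1
S2: 1·9.5 + 3·0 + 5·144 = 729.5
S3: 1·12.1 + 3·2 + 5·842 = 4228.1
S4: 1·18.5 + 3·1 + 5·1082 = 5431.5
S5: 1·9.8 + 3·3 + 5·354 = 1788.8
S6: 1·2.7 + 3·3 + 5·1270 = 6361.7
S7: 1·4.1 + 3·2 + 5·171 = 865.1
S8: 1·10.2 + 3·2 + 5·1032 = 5176.2
Lowest: S2 at 729.5.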